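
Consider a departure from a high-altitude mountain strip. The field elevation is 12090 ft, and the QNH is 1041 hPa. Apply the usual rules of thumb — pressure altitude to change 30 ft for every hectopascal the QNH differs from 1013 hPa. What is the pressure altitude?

Pressure correction = (1013 − 1041) × 30 = -840 ft.
Pressure altitude = 12090 + (-840) = 11250 ft.

11250 ft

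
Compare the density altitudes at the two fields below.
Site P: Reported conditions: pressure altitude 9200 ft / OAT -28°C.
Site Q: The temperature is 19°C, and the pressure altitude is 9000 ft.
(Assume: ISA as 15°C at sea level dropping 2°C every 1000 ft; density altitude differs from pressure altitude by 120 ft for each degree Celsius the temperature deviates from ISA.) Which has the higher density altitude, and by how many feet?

Site P: ISA temp = -3.4°C, deviation -24.6°C, DA = 9200 + 120 × (-24.6) = 6248 ft.
Site Q: ISA temp = -3°C, deviation +22°C, DA = 9000 + 120 × 22 = 11640 ft.
Site Q is higher by 11640 − 6248 = 5392 ft.

Site Q by 5392 ft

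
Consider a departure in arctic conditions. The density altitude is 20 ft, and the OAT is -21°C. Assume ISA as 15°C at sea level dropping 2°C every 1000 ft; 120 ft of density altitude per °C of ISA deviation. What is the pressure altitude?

3500 ft

DA = PA + 120 × (OAT − (15 − 2·PA/1000)) = PA + 120·OAT − 1800 + 0.24·PA = 1.24·PA + 120·OAT − 1800.
So 1.24·PA = 20 − 120 × (-21) + 1800 = 4340.
PA = 4340 / 1.24 = 3500 ft.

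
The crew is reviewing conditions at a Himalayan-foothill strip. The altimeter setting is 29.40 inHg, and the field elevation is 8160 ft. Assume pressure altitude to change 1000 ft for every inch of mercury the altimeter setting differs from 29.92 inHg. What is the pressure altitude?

Pressure correction = (29.92 − 29.40) × 1000 = +520 ft.
Pressure altitude = 8160 + (+520) = 8680 ft.

8680 ft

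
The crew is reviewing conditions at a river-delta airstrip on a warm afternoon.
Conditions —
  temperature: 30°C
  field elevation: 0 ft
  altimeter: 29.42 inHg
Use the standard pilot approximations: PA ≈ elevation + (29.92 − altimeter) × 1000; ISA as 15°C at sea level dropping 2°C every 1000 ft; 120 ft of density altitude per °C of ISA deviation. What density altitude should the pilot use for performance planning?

2420 ft

Pressure altitude = 0 + (29.92 − 29.42) × 1000 = 0 + (+500) = 500 ft.
ISA temperature at 500 ft = 15 − 2 × (500/1000) = 14°C.
ISA deviation = 30 − 14 = +16°C.
Density altitude = 500 + 120 × (16) = 2420 ft.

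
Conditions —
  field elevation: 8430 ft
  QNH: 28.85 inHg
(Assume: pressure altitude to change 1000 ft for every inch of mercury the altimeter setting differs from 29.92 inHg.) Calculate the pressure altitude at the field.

9500 ft

Pressure correction = (29.92 − 28.85) × 1000 = +1070 ft.
Pressure altitude = 8430 + (+1070) = 9500 ft.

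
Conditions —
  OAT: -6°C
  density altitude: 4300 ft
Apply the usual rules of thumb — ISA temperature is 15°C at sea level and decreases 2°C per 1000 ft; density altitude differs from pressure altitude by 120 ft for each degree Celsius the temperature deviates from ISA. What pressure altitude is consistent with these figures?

DA = PA + 120 × (OAT − (15 − 2·PA/1000)) = PA + 120·OAT − 1800 + 0.24·PA = 1.24·PA + 120·OAT − 1800.
So 1.24·PA = 4300 − 120 × (-6) + 1800 = 6820.
PA = 6820 / 1.24 = 5500 ft.

5500 ft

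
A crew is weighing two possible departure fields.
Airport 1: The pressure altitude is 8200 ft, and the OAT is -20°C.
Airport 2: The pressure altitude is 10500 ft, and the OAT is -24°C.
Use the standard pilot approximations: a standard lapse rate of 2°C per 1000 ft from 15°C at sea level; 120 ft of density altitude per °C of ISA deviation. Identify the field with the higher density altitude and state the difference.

Airport 1: ISA temp = -1.4°C, deviation -18.6°C, DA = 8200 + 120 × (-18.6) = 5968 ft.
Airport 2: ISA temp = -6°C, deviation -18°C, DA = 10500 + 120 × (-18) = 8340 ft.
Airport 2 is higher by 8340 − 5968 = 2372 ft.

Airport 2 by 2372 ft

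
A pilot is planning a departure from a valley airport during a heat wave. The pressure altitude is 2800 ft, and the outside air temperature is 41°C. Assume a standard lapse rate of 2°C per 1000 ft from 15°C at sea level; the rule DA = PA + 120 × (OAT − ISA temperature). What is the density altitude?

ISA temperature at 2800 ft = 15 − 2 × (2800/1000) = 9.4°C.
ISA deviation = 41 − 9.4 = +31.6°C.
Density altitude = 2800 + 120 × (31.6) = 2800 + (+3792) = 6592 ft.

6592 ft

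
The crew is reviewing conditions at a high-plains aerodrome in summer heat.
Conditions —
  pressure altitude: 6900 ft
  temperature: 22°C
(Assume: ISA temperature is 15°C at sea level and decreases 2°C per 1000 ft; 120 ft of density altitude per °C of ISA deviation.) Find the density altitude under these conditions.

ISA temperature at 6900 ft = 15 − 2 × (6900/1000) = 1.2°C.
ISA deviation = 22 − 1.2 = +20.8°C.
Density altitude = 6900 + 120 × (20.8) = 6900 + (+2496) = 9396 ft.

9396 ft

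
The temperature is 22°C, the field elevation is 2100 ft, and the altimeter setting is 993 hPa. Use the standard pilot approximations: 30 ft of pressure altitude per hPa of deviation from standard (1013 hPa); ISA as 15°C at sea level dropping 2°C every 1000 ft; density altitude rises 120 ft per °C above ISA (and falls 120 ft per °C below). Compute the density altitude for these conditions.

Pressure altitude = 2100 + (1013 − 993) × 30 = 2100 + (+600) = 2700 ft.
ISA temperature at 2700 ft = 15 − 2 × (2700/1000) = 9.6°C.
ISA deviation = 22 − 9.6 = +12.4°C.
Density altitude = 2700 + 120 × (12.4) = 4188 ft.

4188 ft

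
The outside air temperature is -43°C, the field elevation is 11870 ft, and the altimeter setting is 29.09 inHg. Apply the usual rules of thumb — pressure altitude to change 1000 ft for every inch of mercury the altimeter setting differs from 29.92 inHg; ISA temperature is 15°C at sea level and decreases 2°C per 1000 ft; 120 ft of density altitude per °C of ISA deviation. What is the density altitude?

Pressure altitude = 11870 + (29.92 − 29.09) × 1000 = 11870 + (+830) = 12700 ft.
ISA temperature at 12700 ft = 15 − 2 × (12700/1000) = -10.4°C.
ISA deviation = -43 − (-10.4) = -32.6°C.
Density altitude = 12700 + 120 × (-32.6) = 8788 ft.

8788 ft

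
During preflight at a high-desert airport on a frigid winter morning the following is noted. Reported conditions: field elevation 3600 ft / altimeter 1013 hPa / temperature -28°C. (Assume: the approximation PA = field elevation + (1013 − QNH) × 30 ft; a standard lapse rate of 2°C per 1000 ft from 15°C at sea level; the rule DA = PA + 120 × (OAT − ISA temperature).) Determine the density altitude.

-696 ft

Pressure altitude = 3600 + (1013 − 1013) × 30 = 3600 + (0) = 3600 ft.
ISA temperature at 3600 ft = 15 − 2 × (3600/1000) = 7.8°C.
ISA deviation = -28 − 7.8 = -35.8°C.
Density altitude = 3600 + 120 × (-35.8) = -696 ft.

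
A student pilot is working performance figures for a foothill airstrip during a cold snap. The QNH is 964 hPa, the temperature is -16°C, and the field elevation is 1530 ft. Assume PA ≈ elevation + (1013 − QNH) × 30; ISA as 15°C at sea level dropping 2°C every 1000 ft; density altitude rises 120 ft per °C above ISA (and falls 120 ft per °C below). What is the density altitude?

0 ft

Pressure altitude = 1530 + (1013 − 964) × 30 = 1530 + (+1470) = 3000 ft.
ISA temperature at 3000 ft = 15 − 2 × (3000/1000) = 9°C.
ISA deviation = -16 − 9 = -25°C.
Density altitude = 3000 + 120 × (-25) = 0 ft.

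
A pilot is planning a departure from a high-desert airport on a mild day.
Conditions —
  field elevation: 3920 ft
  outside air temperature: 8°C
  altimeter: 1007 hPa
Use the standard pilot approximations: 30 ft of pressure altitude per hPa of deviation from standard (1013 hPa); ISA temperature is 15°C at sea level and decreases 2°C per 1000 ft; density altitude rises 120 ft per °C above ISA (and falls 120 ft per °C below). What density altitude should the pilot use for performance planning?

Pressure altitude = 3920 + (1013 − 1007) × 30 = 3920 + (+180) = 4100 ft.
ISA temperature at 4100 ft = 15 − 2 × (4100/1000) = 6.8°C.
ISA deviation = 8 − 6.8 = +1.2°C.
Density altitude = 4100 + 120 × (1.2) = 4244 ft.

4244 ft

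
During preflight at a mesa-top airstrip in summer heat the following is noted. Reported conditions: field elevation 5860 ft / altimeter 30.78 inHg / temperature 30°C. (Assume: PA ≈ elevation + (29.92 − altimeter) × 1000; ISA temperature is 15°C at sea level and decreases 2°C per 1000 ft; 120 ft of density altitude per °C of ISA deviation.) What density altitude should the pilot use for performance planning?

Pressure altitude = 5860 + (29.92 − 30.78) × 1000 = 5860 + (-860) = 5000 ft.
ISA temperature at 5000 ft = 15 − 2 × (5000/1000) = 5°C.
ISA deviation = 30 − 5 = +25°C.
Density altitude = 5000 + 120 × (25) = 8000 ft.

8000 ft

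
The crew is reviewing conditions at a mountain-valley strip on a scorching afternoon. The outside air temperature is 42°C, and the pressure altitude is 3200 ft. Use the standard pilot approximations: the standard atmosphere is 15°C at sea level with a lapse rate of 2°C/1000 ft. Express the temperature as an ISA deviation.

ISA temperature at 3200 ft = 15 − 2 × (3200/1000) = 8.6°C.
Deviation = OAT − ISA = 42 − 8.6 = +33.4°C.

ISA+33.4°C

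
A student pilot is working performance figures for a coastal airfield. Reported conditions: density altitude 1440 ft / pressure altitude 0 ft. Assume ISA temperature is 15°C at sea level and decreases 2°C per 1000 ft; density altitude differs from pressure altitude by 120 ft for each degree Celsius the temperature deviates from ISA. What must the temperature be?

27°C

Density altitude − pressure altitude = 1440 − 0 = +1440 ft.
At 120 ft/°C that is an ISA deviation of 1440/120 = +12°C.
ISA temperature at 0 ft = 15 − 2 × (0/1000) = 15°C.
OAT = ISA + deviation = 15 + (+12) = 27°C.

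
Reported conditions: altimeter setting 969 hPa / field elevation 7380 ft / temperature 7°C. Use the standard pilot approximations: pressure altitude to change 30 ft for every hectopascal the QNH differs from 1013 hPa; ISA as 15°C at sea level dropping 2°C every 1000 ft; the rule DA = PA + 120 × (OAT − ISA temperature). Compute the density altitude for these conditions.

9828 ft

Pressure altitude = 7380 + (1013 − 969) × 30 = 7380 + (+1320) = 8700 ft.
ISA temperature at 8700 ft = 15 − 2 × (8700/1000) = -2.4°C.
ISA deviation = 7 − (-2.4) = +9.4°C.
Density altitude = 8700 + 120 × (9.4) = 9828 ft.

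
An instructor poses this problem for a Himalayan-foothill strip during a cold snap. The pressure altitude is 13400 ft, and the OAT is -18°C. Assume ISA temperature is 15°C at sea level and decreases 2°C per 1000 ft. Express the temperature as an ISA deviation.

ISA-6.2°C

ISA temperature at 13400 ft = 15 − 2 × (13400/1000) = -11.8°C.
Deviation = OAT − ISA = -18 − (-11.8) = -6.2°C.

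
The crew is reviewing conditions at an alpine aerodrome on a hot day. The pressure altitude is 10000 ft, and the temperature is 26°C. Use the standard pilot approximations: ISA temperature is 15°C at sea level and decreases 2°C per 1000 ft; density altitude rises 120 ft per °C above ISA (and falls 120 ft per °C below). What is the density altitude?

ISA temperature at 10000 ft = 15 − 2 × (10000/1000) = -5°C.
ISA deviation = 26 − (-5) = +31°C.
Density altitude = 10000 + 120 × (31) = 10000 + (+3720) = 13720 ft.

13720 ft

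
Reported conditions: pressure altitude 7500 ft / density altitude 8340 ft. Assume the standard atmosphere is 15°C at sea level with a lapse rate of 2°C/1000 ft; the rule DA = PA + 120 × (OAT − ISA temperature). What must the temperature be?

Density altitude − pressure altitude = 8340 − 7500 = +840 ft.
At 120 ft/°C that is an ISA deviation of 840/120 = +7°C.
ISA temperature at 7500 ft = 15 − 2 × (7500/1000) = 0°C.
OAT = ISA + deviation = 0 + (+7) = 7°C.

7°C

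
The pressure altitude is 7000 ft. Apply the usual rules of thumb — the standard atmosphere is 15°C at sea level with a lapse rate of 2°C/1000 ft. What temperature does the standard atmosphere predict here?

ISA temperature = 15 − 2 × (7000/1000) = 15 − 14 = 1°C.

1°C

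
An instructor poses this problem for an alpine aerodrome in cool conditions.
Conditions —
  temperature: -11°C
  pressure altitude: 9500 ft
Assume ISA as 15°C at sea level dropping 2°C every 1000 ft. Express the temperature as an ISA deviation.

ISA temperature at 9500 ft = 15 − 2 × (9500/1000) = -4°C.
Deviation = OAT − ISA = -11 − (-4) = -7°C.

ISA-7°C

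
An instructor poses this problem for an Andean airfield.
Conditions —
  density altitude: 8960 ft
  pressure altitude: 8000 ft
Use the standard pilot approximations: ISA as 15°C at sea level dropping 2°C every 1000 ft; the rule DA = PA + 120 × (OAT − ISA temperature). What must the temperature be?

Density altitude − pressure altitude = 8960 − 8000 = +960 ft.
At 120 ft/°C that is an ISA deviation of 960/120 = +8°C.
ISA temperature at 8000 ft = 15 − 2 × (8000/1000) = -1°C.
OAT = ISA + deviation = -1 + (+8) = 7°C.

7°C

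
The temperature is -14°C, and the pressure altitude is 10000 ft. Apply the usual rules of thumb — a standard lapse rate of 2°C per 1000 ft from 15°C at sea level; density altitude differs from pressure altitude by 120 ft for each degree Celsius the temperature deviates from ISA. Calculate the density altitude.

ISA temperature at 10000 ft = 15 − 2 × (10000/1000) = -5°C.
ISA deviation = -14 − (-5) = -9°C.
Density altitude = 10000 + 120 × (-9) = 10000 + (-1080) = 8920 ft.

8920 ft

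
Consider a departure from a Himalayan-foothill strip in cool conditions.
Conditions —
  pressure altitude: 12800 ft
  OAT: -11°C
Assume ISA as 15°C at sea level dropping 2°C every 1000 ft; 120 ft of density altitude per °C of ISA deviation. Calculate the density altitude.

12752 ft

ISA temperature at 12800 ft = 15 − 2 × (12800/1000) = -10.6°C.
ISA deviation = -11 − (-10.6) = -0.4°C.
Density altitude = 12800 + 120 × (-0.4) = 12800 + (-48) = 12752 ft.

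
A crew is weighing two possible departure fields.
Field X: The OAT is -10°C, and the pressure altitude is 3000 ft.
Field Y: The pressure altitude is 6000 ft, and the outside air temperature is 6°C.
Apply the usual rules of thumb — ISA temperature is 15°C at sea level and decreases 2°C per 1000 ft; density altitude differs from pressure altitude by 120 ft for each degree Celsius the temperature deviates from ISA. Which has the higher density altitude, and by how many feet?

Field Y by 5640 ft

Field X: ISA temp = 9°C, deviation -19°C, DA = 3000 + 120 × (-19) = 720 ft.
Field Y: ISA temp = 3°C, deviation +3°C, DA = 6000 + 120 × 3 = 6360 ft.
Field Y is higher by 6360 − 720 = 5640 ft.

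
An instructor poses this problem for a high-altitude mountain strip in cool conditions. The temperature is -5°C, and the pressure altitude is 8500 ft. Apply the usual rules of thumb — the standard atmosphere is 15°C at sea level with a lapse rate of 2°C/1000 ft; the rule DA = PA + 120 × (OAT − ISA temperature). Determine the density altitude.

ISA temperature at 8500 ft = 15 − 2 × (8500/1000) = -2°C.
ISA deviation = -5 − (-2) = -3°C.
Density altitude = 8500 + 120 × (-3) = 8500 + (-360) = 8140 ft.

8140 ft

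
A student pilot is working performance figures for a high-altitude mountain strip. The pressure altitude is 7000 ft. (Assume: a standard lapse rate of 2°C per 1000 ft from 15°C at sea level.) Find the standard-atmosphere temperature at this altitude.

ISA temperature = 15 − 2 × (7000/1000) = 15 − 14 = 1°C.

1°C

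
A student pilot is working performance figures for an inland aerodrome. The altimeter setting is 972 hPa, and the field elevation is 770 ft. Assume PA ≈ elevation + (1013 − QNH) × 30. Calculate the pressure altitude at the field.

2000 ft

Pressure correction = (1013 − 972) × 30 = +1230 ft.
Pressure altitude = 770 + (+1230) = 2000 ft.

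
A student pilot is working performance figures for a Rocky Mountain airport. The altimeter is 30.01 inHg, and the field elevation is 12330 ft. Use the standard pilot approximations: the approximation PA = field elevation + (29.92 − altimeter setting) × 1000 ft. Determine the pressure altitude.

12240 ft

Pressure correction = (29.92 − 30.01) × 1000 = -90 ft.
Pressure altitude = 12330 + (-90) = 12240 ft.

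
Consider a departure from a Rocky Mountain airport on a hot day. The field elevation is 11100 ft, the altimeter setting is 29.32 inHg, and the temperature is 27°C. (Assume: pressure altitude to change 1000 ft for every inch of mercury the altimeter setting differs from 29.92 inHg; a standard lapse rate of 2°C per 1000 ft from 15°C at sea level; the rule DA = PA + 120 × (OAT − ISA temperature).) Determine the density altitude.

Pressure altitude = 11100 + (29.92 − 29.32) × 1000 = 11100 + (+600) = 11700 ft.
ISA temperature at 11700 ft = 15 − 2 × (11700/1000) = -8.4°C.
ISA deviation = 27 − (-8.4) = +35.4°C.
Density altitude = 11700 + 120 × (35.4) = 15948 ft.

15948 ft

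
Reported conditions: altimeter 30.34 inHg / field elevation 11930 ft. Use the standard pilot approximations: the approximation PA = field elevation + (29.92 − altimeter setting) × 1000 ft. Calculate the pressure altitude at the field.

11510 ft

Pressure correction = (29.92 − 30.34) × 1000 = -420 ft.
Pressure altitude = 11930 + (-420) = 11510 ft.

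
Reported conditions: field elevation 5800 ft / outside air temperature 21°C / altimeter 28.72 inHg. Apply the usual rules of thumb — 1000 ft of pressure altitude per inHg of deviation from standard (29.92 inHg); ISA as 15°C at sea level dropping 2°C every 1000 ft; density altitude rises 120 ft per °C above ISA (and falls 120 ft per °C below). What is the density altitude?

Pressure altitude = 5800 + (29.92 − 28.72) × 1000 = 5800 + (+1200) = 7000 ft.
ISA temperature at 7000 ft = 15 − 2 × (7000/1000) = 1°C.
ISA deviation = 21 − 1 = +20°C.
Density altitude = 7000 + 120 × (20) = 9400 ft.

9400 ft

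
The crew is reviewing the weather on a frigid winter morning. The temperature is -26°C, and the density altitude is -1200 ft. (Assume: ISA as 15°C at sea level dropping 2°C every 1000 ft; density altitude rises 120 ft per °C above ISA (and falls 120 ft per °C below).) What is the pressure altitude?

3000 ft

DA = PA + 120 × (OAT − (15 − 2·PA/1000)) = PA + 120·OAT − 1800 + 0.24·PA = 1.24·PA + 120·OAT − 1800.
So 1.24·PA = -1200 − 120 × (-26) + 1800 = 3720.
PA = 3720 / 1.24 = 3000 ft.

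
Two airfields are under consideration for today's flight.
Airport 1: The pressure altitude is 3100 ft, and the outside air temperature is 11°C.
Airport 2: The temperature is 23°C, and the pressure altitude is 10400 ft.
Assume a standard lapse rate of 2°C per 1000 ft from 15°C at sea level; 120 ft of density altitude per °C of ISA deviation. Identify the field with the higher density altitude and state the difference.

Airport 2 by 10492 ft

Airport 1: ISA temp = 8.8°C, deviation +2.2°C, DA = 3100 + 120 × 2.2 = 3364 ft.
Airport 2: ISA temp = -5.8°C, deviation +28.8°C, DA = 10400 + 120 × 28.8 = 13856 ft.
Airport 2 is higher by 13856 − 3364 = 10492 ft.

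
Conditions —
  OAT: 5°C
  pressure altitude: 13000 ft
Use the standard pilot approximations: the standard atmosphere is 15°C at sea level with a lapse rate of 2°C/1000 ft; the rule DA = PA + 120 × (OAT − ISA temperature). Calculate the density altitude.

ISA temperature at 13000 ft = 15 − 2 × (13000/1000) = -11°C.
ISA deviation = 5 − (-11) = +16°C.
Density altitude = 13000 + 120 × (16) = 13000 + (+1920) = 14920 ft.

14920 ft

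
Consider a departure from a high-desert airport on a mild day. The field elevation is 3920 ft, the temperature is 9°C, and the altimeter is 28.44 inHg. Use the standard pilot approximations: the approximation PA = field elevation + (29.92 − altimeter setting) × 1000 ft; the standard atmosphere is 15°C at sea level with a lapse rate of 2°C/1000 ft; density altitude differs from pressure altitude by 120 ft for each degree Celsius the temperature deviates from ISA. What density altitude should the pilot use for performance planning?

5976 ft

Pressure altitude = 3920 + (29.92 − 28.44) × 1000 = 3920 + (+1480) = 5400 ft.
ISA temperature at 5400 ft = 15 − 2 × (5400/1000) = 4.2°C.
ISA deviation = 9 − 4.2 = +4.8°C.
Density altitude = 5400 + 120 × (4.8) = 5976 ft.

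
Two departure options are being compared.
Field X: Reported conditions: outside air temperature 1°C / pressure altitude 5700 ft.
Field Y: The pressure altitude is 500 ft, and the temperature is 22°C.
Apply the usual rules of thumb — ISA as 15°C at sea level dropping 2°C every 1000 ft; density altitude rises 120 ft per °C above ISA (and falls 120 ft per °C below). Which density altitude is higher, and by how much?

Field X: ISA temp = 3.6°C, deviation -2.6°C, DA = 5700 + 120 × (-2.6) = 5388 ft.
Field Y: ISA temp = 14°C, deviation +8°C, DA = 500 + 120 × 8 = 1460 ft.
Field X is higher by 5388 − 1460 = 3928 ft.

Field X by 3928 ft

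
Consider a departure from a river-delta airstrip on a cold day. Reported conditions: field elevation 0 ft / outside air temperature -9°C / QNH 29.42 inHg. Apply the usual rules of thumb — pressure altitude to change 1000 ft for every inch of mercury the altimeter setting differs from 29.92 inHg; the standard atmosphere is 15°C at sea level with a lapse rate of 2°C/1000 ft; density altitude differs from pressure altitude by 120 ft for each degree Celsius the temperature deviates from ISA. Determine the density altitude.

Pressure altitude = 0 + (29.92 − 29.42) × 1000 = 0 + (+500) = 500 ft.
ISA temperature at 500 ft = 15 − 2 × (500/1000) = 14°C.
ISA deviation = -9 − 14 = -23°C.
Density altitude = 500 + 120 × (-23) = -2260 ft.

-2260 ft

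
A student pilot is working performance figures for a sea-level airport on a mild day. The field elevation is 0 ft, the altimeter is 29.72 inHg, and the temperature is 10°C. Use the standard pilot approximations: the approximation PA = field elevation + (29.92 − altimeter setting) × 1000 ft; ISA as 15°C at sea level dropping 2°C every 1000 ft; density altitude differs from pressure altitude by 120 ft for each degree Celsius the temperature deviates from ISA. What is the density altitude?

Pressure altitude = 0 + (29.92 − 29.72) × 1000 = 0 + (+200) = 200 ft.
ISA temperature at 200 ft = 15 − 2 × (200/1000) = 14.6°C.
ISA deviation = 10 − 14.6 = -4.6°C.
Density altitude = 200 + 120 × (-4.6) = -352 ft.

-352 ft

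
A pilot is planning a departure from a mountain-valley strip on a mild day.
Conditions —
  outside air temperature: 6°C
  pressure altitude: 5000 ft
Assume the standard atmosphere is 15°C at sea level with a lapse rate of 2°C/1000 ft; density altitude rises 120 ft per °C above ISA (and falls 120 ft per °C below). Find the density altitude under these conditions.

ISA temperature at 5000 ft = 15 − 2 × (5000/1000) = 5°C.
ISA deviation = 6 − 5 = +1°C.
Density altitude = 5000 + 120 × (1) = 5000 + (+120) = 5120 ft.

5120 ft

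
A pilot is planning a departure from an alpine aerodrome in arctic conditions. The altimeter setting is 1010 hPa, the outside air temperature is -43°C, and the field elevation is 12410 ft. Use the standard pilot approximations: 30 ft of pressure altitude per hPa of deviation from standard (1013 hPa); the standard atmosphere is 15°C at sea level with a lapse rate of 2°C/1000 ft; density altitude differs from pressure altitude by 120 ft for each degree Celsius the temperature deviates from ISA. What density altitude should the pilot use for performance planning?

Pressure altitude = 12410 + (1013 − 1010) × 30 = 12410 + (+90) = 12500 ft.
ISA temperature at 12500 ft = 15 − 2 × (12500/1000) = -10°C.
ISA deviation = -43 − (-10) = -33°C.
Density altitude = 12500 + 120 × (-33) = 8540 ft.

8540 ft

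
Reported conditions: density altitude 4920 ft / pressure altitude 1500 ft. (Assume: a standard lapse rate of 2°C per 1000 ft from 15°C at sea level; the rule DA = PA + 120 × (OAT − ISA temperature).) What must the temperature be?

Density altitude − pressure altitude = 4920 − 1500 = +3420 ft.
At 120 ft/°C that is an ISA deviation of 3420/120 = +28.5°C.
ISA temperature at 1500 ft = 15 − 2 × (1500/1000) = 12°C.
OAT = ISA + deviation = 12 + (+28.5) = 40.5°C.

40.5°C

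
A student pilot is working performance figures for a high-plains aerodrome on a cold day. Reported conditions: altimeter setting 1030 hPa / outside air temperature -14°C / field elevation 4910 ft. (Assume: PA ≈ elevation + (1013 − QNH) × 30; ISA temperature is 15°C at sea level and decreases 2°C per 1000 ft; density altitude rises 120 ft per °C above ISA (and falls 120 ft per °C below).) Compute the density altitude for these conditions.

1976 ft

Pressure altitude = 4910 + (1013 − 1030) × 30 = 4910 + (-510) = 4400 ft.
ISA temperature at 4400 ft = 15 − 2 × (4400/1000) = 6.2°C.
ISA deviation = -14 − 6.2 = -20.2°C.
Density altitude = 4400 + 120 × (-20.2) = 1976 ft.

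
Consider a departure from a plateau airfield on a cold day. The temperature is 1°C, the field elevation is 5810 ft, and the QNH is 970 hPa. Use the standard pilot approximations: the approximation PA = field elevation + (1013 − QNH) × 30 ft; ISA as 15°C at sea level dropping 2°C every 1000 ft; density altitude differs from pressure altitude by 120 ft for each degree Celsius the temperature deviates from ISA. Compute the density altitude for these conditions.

7124 ft

Pressure altitude = 5810 + (1013 − 970) × 30 = 5810 + (+1290) = 7100 ft.
ISA temperature at 7100 ft = 15 − 2 × (7100/1000) = 0.8°C.
ISA deviation = 1 − 0.8 = +0.2°C.
Density altitude = 7100 + 120 × (0.2) = 7124 ft.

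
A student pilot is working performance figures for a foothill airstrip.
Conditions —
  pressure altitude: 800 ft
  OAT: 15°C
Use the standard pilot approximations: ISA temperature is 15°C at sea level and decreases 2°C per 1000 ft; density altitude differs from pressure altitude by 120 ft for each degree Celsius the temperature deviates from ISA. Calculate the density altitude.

ISA temperature at 800 ft = 15 − 2 × (800/1000) = 13.4°C.
ISA deviation = 15 − 13.4 = +1.6°C.
Density altitude = 800 + 120 × (1.6) = 800 + (+192) = 992 ft.

992 ft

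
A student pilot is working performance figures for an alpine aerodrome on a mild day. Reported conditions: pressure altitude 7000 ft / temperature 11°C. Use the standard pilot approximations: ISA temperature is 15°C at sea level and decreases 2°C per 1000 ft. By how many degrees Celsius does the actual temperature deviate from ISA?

ISA temperature at 7000 ft = 15 − 2 × (7000/1000) = 1°C.
Deviation = OAT − ISA = 11 − 1 = +10°C.

ISA+10°C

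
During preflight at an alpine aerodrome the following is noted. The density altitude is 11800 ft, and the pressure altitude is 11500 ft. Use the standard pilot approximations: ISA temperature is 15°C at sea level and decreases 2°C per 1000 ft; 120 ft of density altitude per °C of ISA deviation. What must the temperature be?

-5.5°C

Density altitude − pressure altitude = 11800 − 11500 = +300 ft.
At 120 ft/°C that is an ISA deviation of 300/120 = +2.5°C.
ISA temperature at 11500 ft = 15 − 2 × (11500/1000) = -8°C.
OAT = ISA + deviation = -8 + (+2.5) = -5.5°C.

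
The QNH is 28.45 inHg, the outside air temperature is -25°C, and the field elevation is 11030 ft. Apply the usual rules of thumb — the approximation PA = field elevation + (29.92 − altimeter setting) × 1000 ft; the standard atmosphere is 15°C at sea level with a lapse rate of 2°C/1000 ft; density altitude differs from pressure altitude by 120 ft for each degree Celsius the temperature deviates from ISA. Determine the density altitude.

Pressure altitude = 11030 + (29.92 − 28.45) × 1000 = 11030 + (+1470) = 12500 ft.
ISA temperature at 12500 ft = 15 − 2 × (12500/1000) = -10°C.
ISA deviation = -25 − (-10) = -15°C.
Density altitude = 12500 + 120 × (-15) = 10700 ft.

10700 ft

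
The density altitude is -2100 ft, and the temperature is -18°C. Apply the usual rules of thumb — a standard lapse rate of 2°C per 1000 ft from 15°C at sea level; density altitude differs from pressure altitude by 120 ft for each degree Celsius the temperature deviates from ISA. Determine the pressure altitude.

1500 ft

DA = PA + 120 × (OAT − (15 − 2·PA/1000)) = PA + 120·OAT − 1800 + 0.24·PA = 1.24·PA + 120·OAT − 1800.
So 1.24·PA = -2100 − 120 × (-18) + 1800 = 1860.
PA = 1860 / 1.24 = 1500 ft.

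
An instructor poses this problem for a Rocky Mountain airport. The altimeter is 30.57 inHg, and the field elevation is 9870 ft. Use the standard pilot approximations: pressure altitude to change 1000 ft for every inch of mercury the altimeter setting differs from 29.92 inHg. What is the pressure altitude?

Pressure correction = (29.92 − 30.57) × 1000 = -650 ft.
Pressure altitude = 9870 + (-650) = 9220 ft.

9220 ft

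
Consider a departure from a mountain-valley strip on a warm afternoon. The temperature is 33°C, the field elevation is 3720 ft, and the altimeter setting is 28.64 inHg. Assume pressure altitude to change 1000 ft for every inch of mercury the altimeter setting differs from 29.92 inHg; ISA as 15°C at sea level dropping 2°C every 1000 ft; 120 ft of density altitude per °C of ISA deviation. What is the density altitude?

Pressure altitude = 3720 + (29.92 − 28.64) × 1000 = 3720 + (+1280) = 5000 ft.
ISA temperature at 5000 ft = 15 − 2 × (5000/1000) = 5°C.
ISA deviation = 33 − 5 = +28°C.
Density altitude = 5000 + 120 × (28) = 8360 ft.

8360 ft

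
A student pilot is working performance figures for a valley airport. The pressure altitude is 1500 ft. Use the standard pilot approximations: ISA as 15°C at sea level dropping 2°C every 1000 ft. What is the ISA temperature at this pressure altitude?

ISA temperature = 15 − 2 × (1500/1000) = 15 − 3 = 12°C.

12°C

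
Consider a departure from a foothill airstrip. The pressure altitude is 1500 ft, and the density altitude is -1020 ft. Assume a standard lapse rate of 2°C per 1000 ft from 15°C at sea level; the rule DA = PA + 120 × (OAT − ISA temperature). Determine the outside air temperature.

Density altitude − pressure altitude = -1020 − 1500 = -2520 ft.
At 120 ft/°C that is an ISA deviation of -2520/120 = -21°C.
ISA temperature at 1500 ft = 15 − 2 × (1500/1000) = 12°C.
OAT = ISA + deviation = 12 + (-21) = -9°C.

-9°C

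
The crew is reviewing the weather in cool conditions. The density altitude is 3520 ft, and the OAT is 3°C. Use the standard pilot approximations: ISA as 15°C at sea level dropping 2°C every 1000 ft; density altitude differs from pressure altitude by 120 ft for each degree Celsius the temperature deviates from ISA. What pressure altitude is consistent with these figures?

DA = PA + 120 × (OAT − (15 − 2·PA/1000)) = PA + 120·OAT − 1800 + 0.24·PA = 1.24·PA + 120·OAT − 1800.
So 1.24·PA = 3520 − 120 × 3 + 1800 = 4960.
PA = 4960 / 1.24 = 4000 ft.

4000 ft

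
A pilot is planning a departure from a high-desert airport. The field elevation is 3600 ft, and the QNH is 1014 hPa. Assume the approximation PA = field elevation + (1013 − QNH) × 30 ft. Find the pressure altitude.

3570 ft

Pressure correction = (1013 − 1014) × 30 = -30 ft.
Pressure altitude = 3600 + (-30) = 3570 ft.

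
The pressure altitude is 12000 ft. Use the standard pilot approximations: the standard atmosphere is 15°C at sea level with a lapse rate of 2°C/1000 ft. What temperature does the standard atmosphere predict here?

-9°C

ISA temperature = 15 − 2 × (12000/1000) = 15 − 24 = -9°C.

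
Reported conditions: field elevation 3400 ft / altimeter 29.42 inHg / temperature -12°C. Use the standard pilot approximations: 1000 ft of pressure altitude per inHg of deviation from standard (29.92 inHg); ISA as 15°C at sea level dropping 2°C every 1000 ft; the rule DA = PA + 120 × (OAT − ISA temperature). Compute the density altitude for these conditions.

Pressure altitude = 3400 + (29.92 − 29.42) × 1000 = 3400 + (+500) = 3900 ft.
ISA temperature at 3900 ft = 15 − 2 × (3900/1000) = 7.2°C.
ISA deviation = -12 − 7.2 = -19.2°C.
Density altitude = 3900 + 120 × (-19.2) = 1596 ft.

1596 ft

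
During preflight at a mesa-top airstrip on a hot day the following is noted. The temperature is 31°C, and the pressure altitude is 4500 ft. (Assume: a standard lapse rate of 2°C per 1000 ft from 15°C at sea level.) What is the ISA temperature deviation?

ISA+25°C

ISA temperature at 4500 ft = 15 − 2 × (4500/1000) = 6°C.
Deviation = OAT − ISA = 31 − 6 = +25°C.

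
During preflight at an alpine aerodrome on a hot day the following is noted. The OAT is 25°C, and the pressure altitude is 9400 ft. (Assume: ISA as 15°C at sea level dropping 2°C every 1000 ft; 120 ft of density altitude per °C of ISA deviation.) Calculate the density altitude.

12856 ft

ISA temperature at 9400 ft = 15 − 2 × (9400/1000) = -3.8°C.
ISA deviation = 25 − (-3.8) = +28.8°C.
Density altitude = 9400 + 120 × (28.8) = 9400 + (+3456) = 12856 ft.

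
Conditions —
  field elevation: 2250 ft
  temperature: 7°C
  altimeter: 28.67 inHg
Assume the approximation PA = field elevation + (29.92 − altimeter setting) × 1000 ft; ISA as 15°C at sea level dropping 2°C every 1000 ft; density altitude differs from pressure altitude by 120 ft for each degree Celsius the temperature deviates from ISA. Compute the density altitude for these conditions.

Pressure altitude = 2250 + (29.92 − 28.67) × 1000 = 2250 + (+1250) = 3500 ft.
ISA temperature at 3500 ft = 15 − 2 × (3500/1000) = 8°C.
ISA deviation = 7 − 8 = -1°C.
Density altitude = 3500 + 120 × (-1) = 3380 ft.

3380 ft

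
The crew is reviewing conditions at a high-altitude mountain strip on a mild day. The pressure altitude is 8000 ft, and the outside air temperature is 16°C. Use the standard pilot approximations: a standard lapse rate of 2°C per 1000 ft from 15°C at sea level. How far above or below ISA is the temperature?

ISA temperature at 8000 ft = 15 − 2 × (8000/1000) = -1°C.
Deviation = OAT − ISA = 16 − (-1) = +17°C.

ISA+17°C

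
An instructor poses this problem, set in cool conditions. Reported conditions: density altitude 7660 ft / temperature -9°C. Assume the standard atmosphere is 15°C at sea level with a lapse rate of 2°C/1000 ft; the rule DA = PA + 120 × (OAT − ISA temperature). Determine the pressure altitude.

8500 ft

DA = PA + 120 × (OAT − (15 − 2·PA/1000)) = PA + 120·OAT − 1800 + 0.24·PA = 1.24·PA + 120·OAT − 1800.
So 1.24·PA = 7660 − 120 × (-9) + 1800 = 10540.
PA = 10540 / 1.24 = 8500 ft.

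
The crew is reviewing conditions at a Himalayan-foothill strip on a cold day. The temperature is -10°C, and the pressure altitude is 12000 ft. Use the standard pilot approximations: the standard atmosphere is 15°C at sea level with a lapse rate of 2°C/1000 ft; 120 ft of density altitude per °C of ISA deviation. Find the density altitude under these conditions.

11880 ft

ISA temperature at 12000 ft = 15 − 2 × (12000/1000) = -9°C.
ISA deviation = -10 − (-9) = -1°C.
Density altitude = 12000 + 120 × (-1) = 12000 + (-120) = 11880 ft.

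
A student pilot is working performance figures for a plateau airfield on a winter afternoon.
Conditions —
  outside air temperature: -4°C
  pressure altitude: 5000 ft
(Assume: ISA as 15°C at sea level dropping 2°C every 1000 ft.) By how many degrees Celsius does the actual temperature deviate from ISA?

ISA temperature at 5000 ft = 15 − 2 × (5000/1000) = 5°C.
Deviation = OAT − ISA = -4 − 5 = -9°C.

ISA-9°C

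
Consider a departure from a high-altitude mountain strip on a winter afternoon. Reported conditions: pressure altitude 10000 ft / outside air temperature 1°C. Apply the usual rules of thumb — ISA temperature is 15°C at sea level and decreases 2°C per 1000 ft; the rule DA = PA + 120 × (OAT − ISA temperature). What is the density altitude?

10720 ft

ISA temperature at 10000 ft = 15 − 2 × (10000/1000) = -5°C.
ISA deviation = 1 − (-5) = +6°C.
Density altitude = 10000 + 120 × (6) = 10000 + (+720) = 10720 ft.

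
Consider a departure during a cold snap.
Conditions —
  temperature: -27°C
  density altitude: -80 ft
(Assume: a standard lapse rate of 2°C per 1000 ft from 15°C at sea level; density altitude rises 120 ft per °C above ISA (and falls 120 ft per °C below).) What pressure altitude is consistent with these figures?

DA = PA + 120 × (OAT − (15 − 2·PA/1000)) = PA + 120·OAT − 1800 + 0.24·PA = 1.24·PA + 120·OAT − 1800.
So 1.24·PA = -80 − 120 × (-27) + 1800 = 4960.
PA = 4960 / 1.24 = 4000 ft.

4000 ft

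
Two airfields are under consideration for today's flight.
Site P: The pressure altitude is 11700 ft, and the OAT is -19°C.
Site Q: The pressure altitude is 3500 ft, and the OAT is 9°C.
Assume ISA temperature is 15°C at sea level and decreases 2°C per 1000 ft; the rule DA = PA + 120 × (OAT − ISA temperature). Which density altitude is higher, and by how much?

Site P by 6808 ft

Site P: ISA temp = -8.4°C, deviation -10.6°C, DA = 11700 + 120 × (-10.6) = 10428 ft.
Site Q: ISA temp = 8°C, deviation +1°C, DA = 3500 + 120 × 1 = 3620 ft.
Site P is higher by 10428 − 3620 = 6808 ft.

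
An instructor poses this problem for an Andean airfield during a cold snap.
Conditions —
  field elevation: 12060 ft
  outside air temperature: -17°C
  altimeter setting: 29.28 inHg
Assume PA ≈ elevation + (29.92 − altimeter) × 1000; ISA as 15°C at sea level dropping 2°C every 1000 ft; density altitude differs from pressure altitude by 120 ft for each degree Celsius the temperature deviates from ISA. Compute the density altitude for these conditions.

11908 ft

Pressure altitude = 12060 + (29.92 − 29.28) × 1000 = 12060 + (+640) = 12700 ft.
ISA temperature at 12700 ft = 15 − 2 × (12700/1000) = -10.4°C.
ISA deviation = -17 − (-10.4) = -6.6°C.
Density altitude = 12700 + 120 × (-6.6) = 11908 ft.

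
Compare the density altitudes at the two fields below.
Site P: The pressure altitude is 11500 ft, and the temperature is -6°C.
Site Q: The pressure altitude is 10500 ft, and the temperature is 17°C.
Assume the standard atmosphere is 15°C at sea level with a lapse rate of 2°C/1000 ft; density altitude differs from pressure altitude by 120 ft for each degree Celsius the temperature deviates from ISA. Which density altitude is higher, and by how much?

Site P: ISA temp = -8°C, deviation +2°C, DA = 11500 + 120 × 2 = 11740 ft.
Site Q: ISA temp = -6°C, deviation +23°C, DA = 10500 + 120 × 23 = 13260 ft.
Site Q is higher by 13260 − 11740 = 1520 ft.

Site Q by 1520 ft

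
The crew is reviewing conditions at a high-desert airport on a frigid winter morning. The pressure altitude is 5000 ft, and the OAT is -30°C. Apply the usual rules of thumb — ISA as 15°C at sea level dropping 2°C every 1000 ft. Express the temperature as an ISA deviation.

ISA temperature at 5000 ft = 15 − 2 × (5000/1000) = 5°C.
Deviation = OAT − ISA = -30 − 5 = -35°C.

ISA-35°C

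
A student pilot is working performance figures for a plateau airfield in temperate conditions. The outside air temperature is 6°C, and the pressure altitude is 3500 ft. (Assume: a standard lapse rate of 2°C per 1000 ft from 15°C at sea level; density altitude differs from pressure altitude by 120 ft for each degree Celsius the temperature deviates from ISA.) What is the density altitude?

ISA temperature at 3500 ft = 15 − 2 × (3500/1000) = 8°C.
ISA deviation = 6 − 8 = -2°C.
Density altitude = 3500 + 120 × (-2) = 3500 + (-240) = 3260 ft.

3260 ft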